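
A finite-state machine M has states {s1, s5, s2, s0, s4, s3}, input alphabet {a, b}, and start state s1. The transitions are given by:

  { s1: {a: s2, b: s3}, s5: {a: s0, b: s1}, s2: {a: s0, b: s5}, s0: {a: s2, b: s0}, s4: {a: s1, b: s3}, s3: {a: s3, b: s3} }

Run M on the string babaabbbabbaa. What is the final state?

Trace: s1 -b-> s3 -a-> s3 -b-> s3 -a-> s3 -a-> s3 -b-> s3 -b-> s3 -b-> s3 -a-> s3 -b-> s3 -b-> s3 -a-> s3 -a-> s3

s3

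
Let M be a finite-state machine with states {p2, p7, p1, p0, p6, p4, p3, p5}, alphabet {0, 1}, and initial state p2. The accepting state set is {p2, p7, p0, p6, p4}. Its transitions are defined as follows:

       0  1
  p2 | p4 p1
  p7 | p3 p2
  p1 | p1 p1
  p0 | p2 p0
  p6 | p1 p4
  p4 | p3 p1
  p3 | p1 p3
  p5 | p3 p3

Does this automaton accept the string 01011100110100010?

start at p2
read '0': p2 → p4
read '1': p4 → p1
read '0': p1 → p1
read '1': p1 → p1
read '1': p1 → p1
read '1': p1 → p1
read '0': p1 → p1
read '0': p1 → p1
read '1': p1 → p1
read '1': p1 → p1
read '0': p1 → p1
read '1': p1 → p1
read '0': p1 → p1
read '0': p1 → p1
read '0': p1 → p1
read '1': p1 → p1
read '0': p1 → p1
End state p1 is not accepting.

No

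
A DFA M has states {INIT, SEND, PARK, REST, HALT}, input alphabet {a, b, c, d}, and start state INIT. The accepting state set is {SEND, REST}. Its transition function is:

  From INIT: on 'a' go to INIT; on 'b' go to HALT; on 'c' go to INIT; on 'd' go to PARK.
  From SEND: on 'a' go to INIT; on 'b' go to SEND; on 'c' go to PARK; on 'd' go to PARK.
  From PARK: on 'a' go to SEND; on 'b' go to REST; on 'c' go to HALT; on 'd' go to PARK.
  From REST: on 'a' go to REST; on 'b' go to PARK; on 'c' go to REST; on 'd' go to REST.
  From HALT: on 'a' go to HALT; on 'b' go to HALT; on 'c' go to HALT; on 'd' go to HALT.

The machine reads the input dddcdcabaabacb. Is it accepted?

No

Trace: INIT -d-> PARK -d-> PARK -d-> PARK -c-> HALT -d-> HALT -c-> HALT -a-> HALT -b-> HALT -a-> HALT -a-> HALT -b-> HALT -a-> HALT -c-> HALT -b-> HALT
End state HALT is not accepting.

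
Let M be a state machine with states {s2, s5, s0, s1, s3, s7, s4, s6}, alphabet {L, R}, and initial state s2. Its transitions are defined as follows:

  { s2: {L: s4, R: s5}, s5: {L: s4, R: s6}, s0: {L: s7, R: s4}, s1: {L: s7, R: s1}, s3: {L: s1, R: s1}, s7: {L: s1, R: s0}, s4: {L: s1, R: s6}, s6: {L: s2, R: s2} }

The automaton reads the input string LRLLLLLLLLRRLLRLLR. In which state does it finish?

s2 → s4 → s6 → s2 → s4 → s1 → s7 → s1 → s7 → s1 → s7 → s0 → s4 → s1 → s7 → s0 → s7 → s1 → s1

s1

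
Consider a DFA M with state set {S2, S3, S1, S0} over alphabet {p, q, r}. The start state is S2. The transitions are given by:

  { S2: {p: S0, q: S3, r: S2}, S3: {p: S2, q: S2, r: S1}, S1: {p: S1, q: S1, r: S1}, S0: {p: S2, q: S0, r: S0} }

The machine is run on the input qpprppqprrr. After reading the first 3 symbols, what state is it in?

S2 → S3 → S2 → S0
After 3 symbols: S0.

S0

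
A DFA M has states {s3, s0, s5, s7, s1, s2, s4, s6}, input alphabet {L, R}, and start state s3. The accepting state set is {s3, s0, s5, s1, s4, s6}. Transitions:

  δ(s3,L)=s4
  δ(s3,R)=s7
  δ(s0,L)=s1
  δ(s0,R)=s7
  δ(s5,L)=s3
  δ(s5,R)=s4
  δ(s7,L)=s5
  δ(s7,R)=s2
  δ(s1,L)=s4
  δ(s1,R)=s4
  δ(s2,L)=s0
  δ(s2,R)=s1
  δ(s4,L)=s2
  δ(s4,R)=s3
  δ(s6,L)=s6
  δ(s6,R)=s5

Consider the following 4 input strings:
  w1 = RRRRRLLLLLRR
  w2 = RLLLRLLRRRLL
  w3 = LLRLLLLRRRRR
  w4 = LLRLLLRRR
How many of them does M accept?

w1: s3 → s7 → s2 → s1 → s4 → s3 → s4 → s2 → s0 → s1 → s4 → s3 → s7  → end s7, rejected
w2: s3 → s7 → s5 → s3 → s4 → s3 → s4 → s2 → s1 → s4 → s3 → s4 → s2  → end s2, rejected
w3: s3 → s4 → s2 → s1 → s4 → s2 → s0 → s1 → s4 → s3 → s7 → s2 → s1  → end s1, accepted
w4: s3 → s4 → s2 → s1 → s4 → s2 → s0 → s7 → s2 → s1  → end s1, accepted

2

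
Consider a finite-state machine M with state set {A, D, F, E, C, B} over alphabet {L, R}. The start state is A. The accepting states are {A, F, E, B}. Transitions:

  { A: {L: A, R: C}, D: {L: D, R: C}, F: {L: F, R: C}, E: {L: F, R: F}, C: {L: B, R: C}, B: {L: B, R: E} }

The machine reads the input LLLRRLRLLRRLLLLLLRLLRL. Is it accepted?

Yes

Trace: A -L-> A -L-> A -L-> A -R-> C -R-> C -L-> B -R-> E -L-> F -L-> F -R-> C -R-> C -L-> B -L-> B -L-> B -L-> B -L-> B -L-> B -R-> E -L-> F -L-> F -R-> C -L-> B
End state B is accepting.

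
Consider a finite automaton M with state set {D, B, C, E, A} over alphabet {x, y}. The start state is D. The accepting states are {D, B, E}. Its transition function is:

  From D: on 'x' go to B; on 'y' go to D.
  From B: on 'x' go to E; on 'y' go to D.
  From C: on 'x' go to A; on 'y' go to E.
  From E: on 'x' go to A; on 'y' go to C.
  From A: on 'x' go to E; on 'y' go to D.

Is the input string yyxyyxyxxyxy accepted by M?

start at D
read 'y': D → D
read 'y': D → D
read 'x': D → B
read 'y': B → D
read 'y': D → D
read 'x': D → B
read 'y': B → D
read 'x': D → B
read 'x': B → E
read 'y': E → C
read 'x': C → A
read 'y': A → D
End state D is accepting.

Yes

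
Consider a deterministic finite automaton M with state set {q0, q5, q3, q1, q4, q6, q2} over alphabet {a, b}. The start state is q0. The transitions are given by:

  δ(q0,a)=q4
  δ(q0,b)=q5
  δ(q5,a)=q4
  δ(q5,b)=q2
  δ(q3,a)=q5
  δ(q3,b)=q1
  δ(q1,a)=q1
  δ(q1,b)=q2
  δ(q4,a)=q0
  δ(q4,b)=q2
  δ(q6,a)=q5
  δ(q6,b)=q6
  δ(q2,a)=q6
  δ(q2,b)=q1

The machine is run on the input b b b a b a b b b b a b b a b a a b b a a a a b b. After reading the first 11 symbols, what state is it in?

start at q0
read 'b': q0 → q5
read 'b': q5 → q2
read 'b': q2 → q1
read 'a': q1 → q1
read 'b': q1 → q2
read 'a': q2 → q6
read 'b': q6 → q6
read 'b': q6 → q6
read 'b': q6 → q6
read 'b': q6 → q6
read 'a': q6 → q5
After 11 symbols: q5.

q5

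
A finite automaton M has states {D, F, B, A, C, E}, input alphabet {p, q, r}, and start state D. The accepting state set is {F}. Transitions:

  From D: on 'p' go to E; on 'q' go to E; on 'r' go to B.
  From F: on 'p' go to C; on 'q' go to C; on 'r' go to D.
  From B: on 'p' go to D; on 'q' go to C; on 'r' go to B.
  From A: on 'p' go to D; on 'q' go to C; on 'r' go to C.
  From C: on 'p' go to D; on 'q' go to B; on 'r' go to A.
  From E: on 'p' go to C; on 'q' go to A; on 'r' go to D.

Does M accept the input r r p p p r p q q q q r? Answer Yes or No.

D → B → B → D → E → C → A → D → E → A → C → B → B
End state B is not accepting.

No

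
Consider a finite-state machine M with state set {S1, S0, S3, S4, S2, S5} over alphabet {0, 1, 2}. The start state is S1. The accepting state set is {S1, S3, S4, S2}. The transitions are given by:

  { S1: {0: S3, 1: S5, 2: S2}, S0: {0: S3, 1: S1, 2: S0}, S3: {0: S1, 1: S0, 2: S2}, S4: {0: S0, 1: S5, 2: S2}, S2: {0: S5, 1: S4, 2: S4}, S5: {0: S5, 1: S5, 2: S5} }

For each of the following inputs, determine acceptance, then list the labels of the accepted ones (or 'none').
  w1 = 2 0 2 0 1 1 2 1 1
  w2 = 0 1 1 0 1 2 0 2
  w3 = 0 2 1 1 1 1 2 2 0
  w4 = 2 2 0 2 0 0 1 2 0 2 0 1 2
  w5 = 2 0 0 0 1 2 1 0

w1: Trace: S1 -2-> S2 -0-> S5 -2-> S5 -0-> S5 -1-> S5 -1-> S5 -2-> S5 -1-> S5 -1-> S5  → end S5, rejected
w2: Trace: S1 -0-> S3 -1-> S0 -1-> S1 -0-> S3 -1-> S0 -2-> S0 -0-> S3 -2-> S2  → end S2, accepted
w3: Trace: S1 -0-> S3 -2-> S2 -1-> S4 -1-> S5 -1-> S5 -1-> S5 -2-> S5 -2-> S5 -0-> S5  → end S5, rejected
w4: Trace: S1 -2-> S2 -2-> S4 -0-> S0 -2-> S0 -0-> S3 -0-> S1 -1-> S5 -2-> S5 -0-> S5 -2-> S5 -0-> S5 -1-> S5 -2-> S5  → end S5, rejected
w5: Trace: S1 -2-> S2 -0-> S5 -0-> S5 -0-> S5 -1-> S5 -2-> S5 -1-> S5 -0-> S5  → end S5, rejected

w2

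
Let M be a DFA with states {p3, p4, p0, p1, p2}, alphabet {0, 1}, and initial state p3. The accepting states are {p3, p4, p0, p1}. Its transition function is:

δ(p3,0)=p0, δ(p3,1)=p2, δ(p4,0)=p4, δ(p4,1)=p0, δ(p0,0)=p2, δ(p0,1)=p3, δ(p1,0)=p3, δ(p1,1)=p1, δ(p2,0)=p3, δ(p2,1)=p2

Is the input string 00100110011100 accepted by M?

p3 → p0 → p2 → p2 → p3 → p0 → p3 → p2 → p3 → p0 → p3 → p2 → p2 → p3 → p0
End state p0 is accepting.

Yes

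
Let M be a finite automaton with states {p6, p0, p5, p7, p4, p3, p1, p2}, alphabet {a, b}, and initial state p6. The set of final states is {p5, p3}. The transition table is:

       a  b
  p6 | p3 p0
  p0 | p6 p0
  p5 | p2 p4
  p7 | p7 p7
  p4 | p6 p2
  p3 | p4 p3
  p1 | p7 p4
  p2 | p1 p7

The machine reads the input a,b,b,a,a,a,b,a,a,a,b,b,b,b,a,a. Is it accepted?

Trace: p6 -a-> p3 -b-> p3 -b-> p3 -a-> p4 -a-> p6 -a-> p3 -b-> p3 -a-> p4 -a-> p6 -a-> p3 -b-> p3 -b-> p3 -b-> p3 -b-> p3 -a-> p4 -a-> p6
End state p6 is not accepting.

No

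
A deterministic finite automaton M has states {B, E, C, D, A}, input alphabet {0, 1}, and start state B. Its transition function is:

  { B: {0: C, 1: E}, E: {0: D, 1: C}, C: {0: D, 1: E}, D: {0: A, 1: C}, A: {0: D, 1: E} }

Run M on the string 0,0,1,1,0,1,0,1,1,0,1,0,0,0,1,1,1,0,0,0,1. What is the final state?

C

start at B
read '0': B → C
read '0': C → D
read '1': D → C
read '1': C → E
read '0': E → D
read '1': D → C
read '0': C → D
read '1': D → C
read '1': C → E
read '0': E → D
read '1': D → C
read '0': C → D
read '0': D → A
read '0': A → D
read '1': D → C
read '1': C → E
read '1': E → C
read '0': C → D
read '0': D → A
read '0': A → D
read '1': D → C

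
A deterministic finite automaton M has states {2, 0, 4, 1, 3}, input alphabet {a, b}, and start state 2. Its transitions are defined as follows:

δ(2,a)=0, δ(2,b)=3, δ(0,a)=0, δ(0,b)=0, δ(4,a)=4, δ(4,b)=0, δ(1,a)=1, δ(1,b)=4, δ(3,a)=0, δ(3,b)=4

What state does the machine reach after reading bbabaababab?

start at 2
read 'b': 2 → 3
read 'b': 3 → 4
read 'a': 4 → 4
read 'b': 4 → 0
read 'a': 0 → 0
read 'a': 0 → 0
read 'b': 0 → 0
read 'a': 0 → 0
read 'b': 0 → 0
read 'a': 0 → 0
read 'b': 0 → 0

0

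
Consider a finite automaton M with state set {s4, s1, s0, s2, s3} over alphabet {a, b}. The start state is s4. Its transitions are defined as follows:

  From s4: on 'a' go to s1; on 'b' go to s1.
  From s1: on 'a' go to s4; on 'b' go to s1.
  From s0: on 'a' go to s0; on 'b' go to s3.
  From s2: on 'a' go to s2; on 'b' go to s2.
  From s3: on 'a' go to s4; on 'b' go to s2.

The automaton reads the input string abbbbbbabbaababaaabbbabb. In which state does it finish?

s4 → s1 → s1 → s1 → s1 → s1 → s1 → s1 → s4 → s1 → s1 → s4 → s1 → s1 → s4 → s1 → s4 → s1 → s4 → s1 → s1 → s1 → s4 → s1 → s1

s1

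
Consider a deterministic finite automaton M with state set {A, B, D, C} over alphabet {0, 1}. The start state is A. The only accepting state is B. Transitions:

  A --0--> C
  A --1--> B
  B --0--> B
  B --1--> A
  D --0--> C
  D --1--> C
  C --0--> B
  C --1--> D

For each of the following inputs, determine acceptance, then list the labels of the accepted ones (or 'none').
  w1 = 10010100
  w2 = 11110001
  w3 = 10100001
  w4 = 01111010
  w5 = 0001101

w1

w1: Trace: A -1-> B -0-> B -0-> B -1-> A -0-> C -1-> D -0-> C -0-> B  → end B, accepted
w2: Trace: A -1-> B -1-> A -1-> B -1-> A -0-> C -0-> B -0-> B -1-> A  → end A, rejected
w3: Trace: A -1-> B -0-> B -1-> A -0-> C -0-> B -0-> B -0-> B -1-> A  → end A, rejected
w4: Trace: A -0-> C -1-> D -1-> C -1-> D -1-> C -0-> B -1-> A -0-> C  → end C, rejected
w5: Trace: A -0-> C -0-> B -0-> B -1-> A -1-> B -0-> B -1-> A  → end A, rejected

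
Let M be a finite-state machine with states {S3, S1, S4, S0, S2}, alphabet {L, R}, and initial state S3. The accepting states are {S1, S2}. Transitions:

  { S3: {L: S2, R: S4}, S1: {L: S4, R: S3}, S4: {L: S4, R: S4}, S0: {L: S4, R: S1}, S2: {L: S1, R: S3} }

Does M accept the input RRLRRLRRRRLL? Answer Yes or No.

No

S3 → S4 → S4 → S4 → S4 → S4 → S4 → S4 → S4 → S4 → S4 → S4 → S4
End state S4 is not accepting.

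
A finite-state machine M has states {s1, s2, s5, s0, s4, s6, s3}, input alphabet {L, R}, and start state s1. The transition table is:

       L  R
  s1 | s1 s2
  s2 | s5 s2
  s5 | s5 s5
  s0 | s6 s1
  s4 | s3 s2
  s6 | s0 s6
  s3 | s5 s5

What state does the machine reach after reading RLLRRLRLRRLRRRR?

s5

Trace: s1 -R-> s2 -L-> s5 -L-> s5 -R-> s5 -R-> s5 -L-> s5 -R-> s5 -L-> s5 -R-> s5 -R-> s5 -L-> s5 -R-> s5 -R-> s5 -R-> s5 -R-> s5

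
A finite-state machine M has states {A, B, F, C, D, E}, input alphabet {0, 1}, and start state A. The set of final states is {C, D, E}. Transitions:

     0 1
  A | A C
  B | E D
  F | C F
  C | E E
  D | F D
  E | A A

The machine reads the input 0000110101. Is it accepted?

Trace: A -0-> A -0-> A -0-> A -0-> A -1-> C -1-> E -0-> A -1-> C -0-> E -1-> A
End state A is not accepting.

No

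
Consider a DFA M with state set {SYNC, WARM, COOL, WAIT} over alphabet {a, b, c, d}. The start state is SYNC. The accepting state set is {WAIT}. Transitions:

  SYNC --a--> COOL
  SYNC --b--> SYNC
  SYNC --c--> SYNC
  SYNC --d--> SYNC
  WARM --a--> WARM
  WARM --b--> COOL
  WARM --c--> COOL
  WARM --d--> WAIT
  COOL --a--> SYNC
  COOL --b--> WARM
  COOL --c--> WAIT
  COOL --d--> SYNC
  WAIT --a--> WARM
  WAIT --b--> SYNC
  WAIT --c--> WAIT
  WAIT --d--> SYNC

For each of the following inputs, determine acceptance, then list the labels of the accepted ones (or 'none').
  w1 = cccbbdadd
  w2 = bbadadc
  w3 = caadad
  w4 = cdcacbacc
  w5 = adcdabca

w4

w1: SYNC → SYNC → SYNC → SYNC → SYNC → SYNC → SYNC → COOL → SYNC → SYNC  → end SYNC, rejected
w2: SYNC → SYNC → SYNC → COOL → SYNC → COOL → SYNC → SYNC  → end SYNC, rejected
w3: SYNC → SYNC → COOL → SYNC → SYNC → COOL → SYNC  → end SYNC, rejected
w4: SYNC → SYNC → SYNC → SYNC → COOL → WAIT → SYNC → COOL → WAIT → WAIT  → end WAIT, accepted
w5: SYNC → COOL → SYNC → SYNC → SYNC → COOL → WARM → COOL → SYNC  → end SYNC, rejected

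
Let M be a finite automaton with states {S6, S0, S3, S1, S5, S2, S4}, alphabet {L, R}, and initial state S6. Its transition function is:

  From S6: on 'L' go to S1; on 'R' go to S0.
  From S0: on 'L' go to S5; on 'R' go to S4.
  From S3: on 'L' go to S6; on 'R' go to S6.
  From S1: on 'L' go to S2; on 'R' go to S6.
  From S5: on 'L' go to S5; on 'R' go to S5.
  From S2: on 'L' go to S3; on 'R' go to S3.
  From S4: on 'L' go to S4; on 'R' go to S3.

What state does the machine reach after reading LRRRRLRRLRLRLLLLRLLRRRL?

start at S6
read 'L': S6 → S1
read 'R': S1 → S6
read 'R': S6 → S0
read 'R': S0 → S4
read 'R': S4 → S3
read 'L': S3 → S6
read 'R': S6 → S0
read 'R': S0 → S4
read 'L': S4 → S4
read 'R': S4 → S3
read 'L': S3 → S6
read 'R': S6 → S0
read 'L': S0 → S5
read 'L': S5 → S5
read 'L': S5 → S5
read 'L': S5 → S5
read 'R': S5 → S5
read 'L': S5 → S5
read 'L': S5 → S5
read 'R': S5 → S5
read 'R': S5 → S5
read 'R': S5 → S5
read 'L': S5 → S5

S5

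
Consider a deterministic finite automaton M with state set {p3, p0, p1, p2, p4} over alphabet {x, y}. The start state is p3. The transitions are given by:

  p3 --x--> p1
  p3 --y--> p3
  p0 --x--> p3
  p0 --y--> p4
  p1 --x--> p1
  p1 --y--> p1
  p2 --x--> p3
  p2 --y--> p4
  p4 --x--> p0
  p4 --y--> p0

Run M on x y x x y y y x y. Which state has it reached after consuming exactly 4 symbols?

p1

p3 → p1 → p1 → p1 → p1
After 4 symbols: p1.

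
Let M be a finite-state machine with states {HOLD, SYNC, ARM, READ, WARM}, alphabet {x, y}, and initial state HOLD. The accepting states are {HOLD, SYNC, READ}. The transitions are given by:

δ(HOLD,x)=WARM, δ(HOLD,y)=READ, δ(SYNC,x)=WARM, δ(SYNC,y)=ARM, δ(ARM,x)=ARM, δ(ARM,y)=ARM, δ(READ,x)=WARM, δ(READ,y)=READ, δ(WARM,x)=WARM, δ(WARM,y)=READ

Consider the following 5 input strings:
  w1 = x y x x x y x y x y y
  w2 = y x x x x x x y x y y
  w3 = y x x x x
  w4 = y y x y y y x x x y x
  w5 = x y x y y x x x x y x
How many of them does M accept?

w1:
  start at HOLD
  read 'x': HOLD → WARM
  read 'y': WARM → READ
  read 'x': READ → WARM
  read 'x': WARM → WARM
  read 'x': WARM → WARM
  read 'y': WARM → READ
  read 'x': READ → WARM
  read 'y': WARM → READ
  read 'x': READ → WARM
  read 'y': WARM → READ
  read 'y': READ → READ
  end READ, accepted
w2:
  start at HOLD
  read 'y': HOLD → READ
  read 'x': READ → WARM
  read 'x': WARM → WARM
  read 'x': WARM → WARM
  read 'x': WARM → WARM
  read 'x': WARM → WARM
  read 'x': WARM → WARM
  read 'y': WARM → READ
  read 'x': READ → WARM
  read 'y': WARM → READ
  read 'y': READ → READ
  end READ, accepted
w3:
  start at HOLD
  read 'y': HOLD → READ
  read 'x': READ → WARM
  read 'x': WARM → WARM
  read 'x': WARM → WARM
  read 'x': WARM → WARM
  end WARM, rejected
w4:
  start at HOLD
  read 'y': HOLD → READ
  read 'y': READ → READ
  read 'x': READ → WARM
  read 'y': WARM → READ
  read 'y': READ → READ
  read 'y': READ → READ
  read 'x': READ → WARM
  read 'x': WARM → WARM
  read 'x': WARM → WARM
  read 'y': WARM → READ
  read 'x': READ → WARM
  end WARM, rejected
w5:
  start at HOLD
  read 'x': HOLD → WARM
  read 'y': WARM → READ
  read 'x': READ → WARM
  read 'y': WARM → READ
  read 'y': READ → READ
  read 'x': READ → WARM
  read 'x': WARM → WARM
  read 'x': WARM → WARM
  read 'x': WARM → WARM
  read 'y': WARM → READ
  read 'x': READ → WARM
  end WARM, rejected

2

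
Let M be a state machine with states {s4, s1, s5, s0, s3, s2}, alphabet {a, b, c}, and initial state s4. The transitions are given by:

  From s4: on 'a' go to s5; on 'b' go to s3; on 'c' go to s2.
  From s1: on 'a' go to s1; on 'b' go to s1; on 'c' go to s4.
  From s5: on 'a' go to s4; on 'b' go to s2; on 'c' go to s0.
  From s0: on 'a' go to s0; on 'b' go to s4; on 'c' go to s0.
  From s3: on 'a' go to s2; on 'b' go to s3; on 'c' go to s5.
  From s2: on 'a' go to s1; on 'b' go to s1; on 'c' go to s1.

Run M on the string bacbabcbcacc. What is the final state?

s1

s4 → s3 → s2 → s1 → s1 → s1 → s1 → s4 → s3 → s5 → s4 → s2 → s1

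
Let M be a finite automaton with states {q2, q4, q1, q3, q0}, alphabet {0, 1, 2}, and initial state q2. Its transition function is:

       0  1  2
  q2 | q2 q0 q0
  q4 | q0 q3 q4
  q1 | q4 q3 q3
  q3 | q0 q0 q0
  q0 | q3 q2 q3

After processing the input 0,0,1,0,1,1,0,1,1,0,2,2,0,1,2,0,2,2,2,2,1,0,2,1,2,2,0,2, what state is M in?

q2 → q2 → q2 → q0 → q3 → q0 → q2 → q2 → q0 → q2 → q2 → q0 → q3 → q0 → q2 → q0 → q3 → q0 → q3 → q0 → q3 → q0 → q3 → q0 → q2 → q0 → q3 → q0 → q3

q3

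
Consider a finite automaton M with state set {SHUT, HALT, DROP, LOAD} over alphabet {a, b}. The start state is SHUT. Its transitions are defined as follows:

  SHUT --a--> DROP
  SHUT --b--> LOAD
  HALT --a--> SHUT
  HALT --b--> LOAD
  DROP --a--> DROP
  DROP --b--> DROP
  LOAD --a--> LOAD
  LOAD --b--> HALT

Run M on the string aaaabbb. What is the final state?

Trace: SHUT -a-> DROP -a-> DROP -a-> DROP -a-> DROP -b-> DROP -b-> DROP -b-> DROP

DROP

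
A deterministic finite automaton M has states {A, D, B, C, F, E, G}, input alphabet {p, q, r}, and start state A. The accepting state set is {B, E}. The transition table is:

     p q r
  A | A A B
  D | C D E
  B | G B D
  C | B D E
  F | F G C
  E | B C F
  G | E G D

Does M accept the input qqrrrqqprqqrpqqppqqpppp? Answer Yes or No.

Trace: A -q-> A -q-> A -r-> B -r-> D -r-> E -q-> C -q-> D -p-> C -r-> E -q-> C -q-> D -r-> E -p-> B -q-> B -q-> B -p-> G -p-> E -q-> C -q-> D -p-> C -p-> B -p-> G -p-> E
End state E is accepting.

Yes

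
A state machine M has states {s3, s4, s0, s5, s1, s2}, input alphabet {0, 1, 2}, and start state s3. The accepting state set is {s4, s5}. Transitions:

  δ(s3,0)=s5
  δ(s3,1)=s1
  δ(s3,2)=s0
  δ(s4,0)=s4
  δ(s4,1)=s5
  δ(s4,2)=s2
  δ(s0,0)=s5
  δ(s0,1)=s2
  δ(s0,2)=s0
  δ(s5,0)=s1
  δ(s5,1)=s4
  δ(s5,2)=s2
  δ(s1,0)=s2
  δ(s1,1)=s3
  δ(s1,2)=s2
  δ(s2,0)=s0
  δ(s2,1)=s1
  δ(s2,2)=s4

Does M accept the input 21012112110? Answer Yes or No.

start at s3
read '2': s3 → s0
read '1': s0 → s2
read '0': s2 → s0
read '1': s0 → s2
read '2': s2 → s4
read '1': s4 → s5
read '1': s5 → s4
read '2': s4 → s2
read '1': s2 → s1
read '1': s1 → s3
read '0': s3 → s5
End state s5 is accepting.

Yes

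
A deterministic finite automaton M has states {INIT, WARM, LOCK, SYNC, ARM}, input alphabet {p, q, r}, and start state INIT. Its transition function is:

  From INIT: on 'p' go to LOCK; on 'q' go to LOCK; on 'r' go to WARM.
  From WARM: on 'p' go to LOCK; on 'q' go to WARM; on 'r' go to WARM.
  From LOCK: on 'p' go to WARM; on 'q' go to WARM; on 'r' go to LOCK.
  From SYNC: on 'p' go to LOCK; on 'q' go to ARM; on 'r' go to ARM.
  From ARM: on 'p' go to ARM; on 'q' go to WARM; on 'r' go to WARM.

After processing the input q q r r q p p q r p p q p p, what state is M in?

Trace: INIT -q-> LOCK -q-> WARM -r-> WARM -r-> WARM -q-> WARM -p-> LOCK -p-> WARM -q-> WARM -r-> WARM -p-> LOCK -p-> WARM -q-> WARM -p-> LOCK -p-> WARM

WARM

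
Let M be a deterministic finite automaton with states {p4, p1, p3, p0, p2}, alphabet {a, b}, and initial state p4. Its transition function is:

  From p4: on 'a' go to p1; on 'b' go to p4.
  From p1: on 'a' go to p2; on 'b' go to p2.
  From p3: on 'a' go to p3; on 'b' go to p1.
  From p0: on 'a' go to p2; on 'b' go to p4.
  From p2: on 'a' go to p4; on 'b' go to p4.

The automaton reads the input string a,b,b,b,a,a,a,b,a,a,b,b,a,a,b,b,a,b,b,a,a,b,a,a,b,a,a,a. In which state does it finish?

p4

p4 → p1 → p2 → p4 → p4 → p1 → p2 → p4 → p4 → p1 → p2 → p4 → p4 → p1 → p2 → p4 → p4 → p1 → p2 → p4 → p1 → p2 → p4 → p1 → p2 → p4 → p1 → p2 → p4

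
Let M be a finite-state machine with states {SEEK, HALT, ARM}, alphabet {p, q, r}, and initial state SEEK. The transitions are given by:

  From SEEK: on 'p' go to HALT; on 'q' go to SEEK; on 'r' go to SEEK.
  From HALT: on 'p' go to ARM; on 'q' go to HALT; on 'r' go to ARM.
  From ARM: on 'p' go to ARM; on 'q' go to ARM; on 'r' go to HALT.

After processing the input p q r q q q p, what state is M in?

Trace: SEEK -p-> HALT -q-> HALT -r-> ARM -q-> ARM -q-> ARM -q-> ARM -p-> ARM

ARM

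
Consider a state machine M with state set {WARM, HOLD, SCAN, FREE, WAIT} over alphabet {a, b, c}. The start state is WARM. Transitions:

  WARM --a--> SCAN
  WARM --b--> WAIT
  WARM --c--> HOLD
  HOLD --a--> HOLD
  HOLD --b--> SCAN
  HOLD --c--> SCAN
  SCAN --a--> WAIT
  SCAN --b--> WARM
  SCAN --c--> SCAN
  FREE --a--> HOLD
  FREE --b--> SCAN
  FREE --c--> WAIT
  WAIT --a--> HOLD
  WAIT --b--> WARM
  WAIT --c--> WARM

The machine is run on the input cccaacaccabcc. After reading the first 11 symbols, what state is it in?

SCAN

start at WARM
read 'c': WARM → HOLD
read 'c': HOLD → SCAN
read 'c': SCAN → SCAN
read 'a': SCAN → WAIT
read 'a': WAIT → HOLD
read 'c': HOLD → SCAN
read 'a': SCAN → WAIT
read 'c': WAIT → WARM
read 'c': WARM → HOLD
read 'a': HOLD → HOLD
read 'b': HOLD → SCAN
After 11 symbols: SCAN.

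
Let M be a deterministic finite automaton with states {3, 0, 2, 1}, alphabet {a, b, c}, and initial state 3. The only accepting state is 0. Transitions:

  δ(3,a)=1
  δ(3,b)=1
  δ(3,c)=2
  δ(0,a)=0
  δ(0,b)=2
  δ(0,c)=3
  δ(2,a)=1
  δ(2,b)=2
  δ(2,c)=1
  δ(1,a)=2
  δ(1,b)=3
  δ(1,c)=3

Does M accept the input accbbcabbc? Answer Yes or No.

Trace: 3 -a-> 1 -c-> 3 -c-> 2 -b-> 2 -b-> 2 -c-> 1 -a-> 2 -b-> 2 -b-> 2 -c-> 1
End state 1 is not accepting.

No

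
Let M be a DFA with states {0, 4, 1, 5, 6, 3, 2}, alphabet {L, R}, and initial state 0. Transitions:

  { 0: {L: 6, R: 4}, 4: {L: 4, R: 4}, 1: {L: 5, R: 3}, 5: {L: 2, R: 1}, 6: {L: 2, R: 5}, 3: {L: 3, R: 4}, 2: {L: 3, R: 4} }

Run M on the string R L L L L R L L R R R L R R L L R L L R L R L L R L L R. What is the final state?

Trace: 0 -R-> 4 -L-> 4 -L-> 4 -L-> 4 -L-> 4 -R-> 4 -L-> 4 -L-> 4 -R-> 4 -R-> 4 -R-> 4 -L-> 4 -R-> 4 -R-> 4 -L-> 4 -L-> 4 -R-> 4 -L-> 4 -L-> 4 -R-> 4 -L-> 4 -R-> 4 -L-> 4 -L-> 4 -R-> 4 -L-> 4 -L-> 4 -R-> 4

4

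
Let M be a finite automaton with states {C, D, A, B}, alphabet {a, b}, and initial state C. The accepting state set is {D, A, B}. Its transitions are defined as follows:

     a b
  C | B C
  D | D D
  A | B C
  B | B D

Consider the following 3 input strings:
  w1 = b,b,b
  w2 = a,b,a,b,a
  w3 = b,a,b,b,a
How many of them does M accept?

2

w1: Trace: C -b-> C -b-> C -b-> C  → end C, rejected
w2: Trace: C -a-> B -b-> D -a-> D -b-> D -a-> D  → end D, accepted
w3: Trace: C -b-> C -a-> B -b-> D -b-> D -a-> D  → end D, accepted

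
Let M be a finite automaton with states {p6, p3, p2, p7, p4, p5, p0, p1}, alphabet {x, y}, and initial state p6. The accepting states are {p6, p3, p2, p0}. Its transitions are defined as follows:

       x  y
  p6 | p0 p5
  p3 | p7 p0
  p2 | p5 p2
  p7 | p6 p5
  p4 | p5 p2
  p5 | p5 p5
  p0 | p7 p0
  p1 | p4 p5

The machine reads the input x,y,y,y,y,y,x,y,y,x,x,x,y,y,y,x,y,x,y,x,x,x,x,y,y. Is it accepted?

No

start at p6
read 'x': p6 → p0
read 'y': p0 → p0
read 'y': p0 → p0
read 'y': p0 → p0
read 'y': p0 → p0
read 'y': p0 → p0
read 'x': p0 → p7
read 'y': p7 → p5
read 'y': p5 → p5
read 'x': p5 → p5
read 'x': p5 → p5
read 'x': p5 → p5
read 'y': p5 → p5
read 'y': p5 → p5
read 'y': p5 → p5
read 'x': p5 → p5
read 'y': p5 → p5
read 'x': p5 → p5
read 'y': p5 → p5
read 'x': p5 → p5
read 'x': p5 → p5
read 'x': p5 → p5
read 'x': p5 → p5
read 'y': p5 → p5
read 'y': p5 → p5
End state p5 is not accepting.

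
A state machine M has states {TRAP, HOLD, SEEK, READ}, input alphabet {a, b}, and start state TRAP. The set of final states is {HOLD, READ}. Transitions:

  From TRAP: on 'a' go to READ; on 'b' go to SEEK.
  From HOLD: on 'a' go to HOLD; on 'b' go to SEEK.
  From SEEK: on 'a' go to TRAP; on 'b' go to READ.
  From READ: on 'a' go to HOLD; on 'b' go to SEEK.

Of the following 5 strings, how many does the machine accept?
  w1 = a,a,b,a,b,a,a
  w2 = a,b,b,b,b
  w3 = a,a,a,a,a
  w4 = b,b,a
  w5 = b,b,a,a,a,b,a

w1: TRAP → READ → HOLD → SEEK → TRAP → SEEK → TRAP → READ  → end READ, accepted
w2: TRAP → READ → SEEK → READ → SEEK → READ  → end READ, accepted
w3: TRAP → READ → HOLD → HOLD → HOLD → HOLD  → end HOLD, accepted
w4: TRAP → SEEK → READ → HOLD  → end HOLD, accepted
w5: TRAP → SEEK → READ → HOLD → HOLD → HOLD → SEEK → TRAP  → end TRAP, rejected

4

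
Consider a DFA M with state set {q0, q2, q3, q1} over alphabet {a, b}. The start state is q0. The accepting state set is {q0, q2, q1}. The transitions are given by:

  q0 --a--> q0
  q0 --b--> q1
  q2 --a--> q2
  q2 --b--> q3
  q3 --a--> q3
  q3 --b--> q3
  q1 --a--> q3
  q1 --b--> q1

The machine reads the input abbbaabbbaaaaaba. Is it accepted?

Trace: q0 -a-> q0 -b-> q1 -b-> q1 -b-> q1 -a-> q3 -a-> q3 -b-> q3 -b-> q3 -b-> q3 -a-> q3 -a-> q3 -a-> q3 -a-> q3 -a-> q3 -b-> q3 -a-> q3
End state q3 is not accepting.

No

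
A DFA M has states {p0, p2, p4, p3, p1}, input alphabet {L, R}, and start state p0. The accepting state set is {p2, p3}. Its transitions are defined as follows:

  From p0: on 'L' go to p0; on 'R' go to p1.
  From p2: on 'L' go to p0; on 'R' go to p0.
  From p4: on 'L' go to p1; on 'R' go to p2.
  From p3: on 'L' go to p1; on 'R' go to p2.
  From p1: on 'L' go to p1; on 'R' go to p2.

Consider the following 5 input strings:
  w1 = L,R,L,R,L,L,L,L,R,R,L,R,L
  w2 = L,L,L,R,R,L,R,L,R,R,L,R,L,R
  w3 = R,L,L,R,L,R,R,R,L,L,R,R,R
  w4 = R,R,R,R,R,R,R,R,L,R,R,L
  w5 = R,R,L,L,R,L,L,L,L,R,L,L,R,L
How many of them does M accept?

1

w1: p0 → p0 → p1 → p1 → p2 → p0 → p0 → p0 → p0 → p1 → p2 → p0 → p1 → p1  → end p1, rejected
w2: p0 → p0 → p0 → p0 → p1 → p2 → p0 → p1 → p1 → p2 → p0 → p0 → p1 → p1 → p2  → end p2, accepted
w3: p0 → p1 → p1 → p1 → p2 → p0 → p1 → p2 → p0 → p0 → p0 → p1 → p2 → p0  → end p0, rejected
w4: p0 → p1 → p2 → p0 → p1 → p2 → p0 → p1 → p2 → p0 → p1 → p2 → p0  → end p0, rejected
w5: p0 → p1 → p2 → p0 → p0 → p1 → p1 → p1 → p1 → p1 → p2 → p0 → p0 → p1 → p1  → end p1, rejected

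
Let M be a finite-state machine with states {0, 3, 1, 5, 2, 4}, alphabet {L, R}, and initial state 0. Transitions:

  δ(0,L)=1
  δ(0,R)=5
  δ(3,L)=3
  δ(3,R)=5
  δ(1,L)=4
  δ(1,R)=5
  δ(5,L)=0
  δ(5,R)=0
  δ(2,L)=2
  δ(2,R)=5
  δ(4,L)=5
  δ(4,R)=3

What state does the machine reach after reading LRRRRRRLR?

5

start at 0
read 'L': 0 → 1
read 'R': 1 → 5
read 'R': 5 → 0
read 'R': 0 → 5
read 'R': 5 → 0
read 'R': 0 → 5
read 'R': 5 → 0
read 'L': 0 → 1
read 'R': 1 → 5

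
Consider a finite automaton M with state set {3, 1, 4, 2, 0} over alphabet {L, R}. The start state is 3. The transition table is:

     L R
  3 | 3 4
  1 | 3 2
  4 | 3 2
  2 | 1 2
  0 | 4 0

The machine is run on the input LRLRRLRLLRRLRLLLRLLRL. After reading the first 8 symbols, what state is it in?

1

start at 3
read 'L': 3 → 3
read 'R': 3 → 4
read 'L': 4 → 3
read 'R': 3 → 4
read 'R': 4 → 2
read 'L': 2 → 1
read 'R': 1 → 2
read 'L': 2 → 1
After 8 symbols: 1.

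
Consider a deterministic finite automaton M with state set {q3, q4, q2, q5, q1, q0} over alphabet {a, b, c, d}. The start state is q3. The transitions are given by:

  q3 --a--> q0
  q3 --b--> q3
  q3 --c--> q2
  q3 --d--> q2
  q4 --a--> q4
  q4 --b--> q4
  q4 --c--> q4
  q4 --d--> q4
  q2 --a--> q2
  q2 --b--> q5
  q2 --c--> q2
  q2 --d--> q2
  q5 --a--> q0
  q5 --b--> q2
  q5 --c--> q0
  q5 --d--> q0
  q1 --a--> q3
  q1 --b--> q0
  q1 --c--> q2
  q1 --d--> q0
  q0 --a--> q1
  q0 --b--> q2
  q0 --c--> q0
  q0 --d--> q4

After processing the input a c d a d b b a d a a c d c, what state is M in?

start at q3
read 'a': q3 → q0
read 'c': q0 → q0
read 'd': q0 → q4
read 'a': q4 → q4
read 'd': q4 → q4
read 'b': q4 → q4
read 'b': q4 → q4
read 'a': q4 → q4
read 'd': q4 → q4
read 'a': q4 → q4
read 'a': q4 → q4
read 'c': q4 → q4
read 'd': q4 → q4
read 'c': q4 → q4

q4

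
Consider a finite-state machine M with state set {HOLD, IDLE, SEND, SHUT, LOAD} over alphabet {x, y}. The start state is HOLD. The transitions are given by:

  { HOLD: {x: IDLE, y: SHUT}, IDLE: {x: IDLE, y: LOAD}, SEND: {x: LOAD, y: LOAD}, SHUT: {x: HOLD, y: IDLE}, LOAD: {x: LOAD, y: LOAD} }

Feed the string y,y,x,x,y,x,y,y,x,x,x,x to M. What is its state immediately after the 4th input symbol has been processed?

Trace: HOLD -y-> SHUT -y-> IDLE -x-> IDLE -x-> IDLE
After 4 symbols: IDLE.

IDLE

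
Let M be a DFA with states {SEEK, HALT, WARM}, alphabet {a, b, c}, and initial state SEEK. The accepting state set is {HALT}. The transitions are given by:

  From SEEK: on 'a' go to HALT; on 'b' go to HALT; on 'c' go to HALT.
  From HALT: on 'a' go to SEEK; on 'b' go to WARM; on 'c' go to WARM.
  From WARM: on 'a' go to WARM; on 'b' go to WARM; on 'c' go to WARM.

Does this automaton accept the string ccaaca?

No

start at SEEK
read 'c': SEEK → HALT
read 'c': HALT → WARM
read 'a': WARM → WARM
read 'a': WARM → WARM
read 'c': WARM → WARM
read 'a': WARM → WARM
End state WARM is not accepting.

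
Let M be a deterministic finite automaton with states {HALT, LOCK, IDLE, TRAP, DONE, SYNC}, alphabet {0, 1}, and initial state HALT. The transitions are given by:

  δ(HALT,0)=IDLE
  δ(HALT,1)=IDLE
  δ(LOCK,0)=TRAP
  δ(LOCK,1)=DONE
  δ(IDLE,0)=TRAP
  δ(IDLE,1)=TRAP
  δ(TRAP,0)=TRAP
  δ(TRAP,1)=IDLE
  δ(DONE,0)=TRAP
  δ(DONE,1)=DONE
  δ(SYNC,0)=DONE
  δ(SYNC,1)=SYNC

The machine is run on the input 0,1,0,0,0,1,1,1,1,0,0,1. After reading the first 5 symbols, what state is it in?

TRAP

start at HALT
read '0': HALT → IDLE
read '1': IDLE → TRAP
read '0': TRAP → TRAP
read '0': TRAP → TRAP
read '0': TRAP → TRAP
After 5 symbols: TRAP.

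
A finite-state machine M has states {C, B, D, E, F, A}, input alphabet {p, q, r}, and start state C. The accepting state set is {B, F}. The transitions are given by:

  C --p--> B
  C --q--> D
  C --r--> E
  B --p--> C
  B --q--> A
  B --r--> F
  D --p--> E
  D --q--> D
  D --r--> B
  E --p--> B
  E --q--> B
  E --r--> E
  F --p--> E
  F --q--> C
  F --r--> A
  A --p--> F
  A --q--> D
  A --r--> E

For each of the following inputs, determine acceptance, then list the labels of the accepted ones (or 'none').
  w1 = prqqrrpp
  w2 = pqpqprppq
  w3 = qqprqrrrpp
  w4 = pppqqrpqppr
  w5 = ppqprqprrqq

w1, w4

w1: C → B → F → C → D → B → F → E → B  → end B, accepted
w2: C → B → A → F → C → B → F → E → B → A  → end A, rejected
w3: C → D → D → E → E → B → F → A → E → B → C  → end C, rejected
w4: C → B → C → B → A → D → B → C → D → E → B → F  → end F, accepted
w5: C → B → C → D → E → E → B → C → E → E → B → A  → end A, rejected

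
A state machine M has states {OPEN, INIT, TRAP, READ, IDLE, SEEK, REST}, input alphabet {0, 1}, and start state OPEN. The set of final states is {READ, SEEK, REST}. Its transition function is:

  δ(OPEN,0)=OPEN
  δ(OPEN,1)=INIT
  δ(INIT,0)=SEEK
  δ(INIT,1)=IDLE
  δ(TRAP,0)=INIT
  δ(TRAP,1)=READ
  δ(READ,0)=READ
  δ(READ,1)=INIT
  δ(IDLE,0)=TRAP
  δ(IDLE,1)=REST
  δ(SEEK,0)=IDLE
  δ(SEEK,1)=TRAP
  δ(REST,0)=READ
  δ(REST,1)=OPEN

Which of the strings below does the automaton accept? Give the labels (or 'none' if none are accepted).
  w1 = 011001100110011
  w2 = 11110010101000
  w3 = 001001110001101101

w1: OPEN → OPEN → INIT → IDLE → TRAP → INIT → IDLE → REST → READ → READ → INIT → IDLE → TRAP → INIT → IDLE → REST  → end REST, accepted
w2: OPEN → INIT → IDLE → REST → OPEN → OPEN → OPEN → INIT → SEEK → TRAP → INIT → IDLE → TRAP → INIT → SEEK  → end SEEK, accepted
w3: OPEN → OPEN → OPEN → INIT → SEEK → IDLE → REST → OPEN → INIT → SEEK → IDLE → TRAP → READ → INIT → SEEK → TRAP → READ → READ → INIT  → end INIT, rejected

w1, w2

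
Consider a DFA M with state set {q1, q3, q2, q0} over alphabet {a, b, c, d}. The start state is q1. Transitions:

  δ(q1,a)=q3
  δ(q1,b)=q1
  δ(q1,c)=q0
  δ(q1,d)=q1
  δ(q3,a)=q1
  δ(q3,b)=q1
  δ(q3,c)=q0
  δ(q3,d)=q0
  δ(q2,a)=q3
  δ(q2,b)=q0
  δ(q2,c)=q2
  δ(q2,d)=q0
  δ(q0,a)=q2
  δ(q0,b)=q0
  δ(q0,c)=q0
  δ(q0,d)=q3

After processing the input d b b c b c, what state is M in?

q0

q1 → q1 → q1 → q1 → q0 → q0 → q0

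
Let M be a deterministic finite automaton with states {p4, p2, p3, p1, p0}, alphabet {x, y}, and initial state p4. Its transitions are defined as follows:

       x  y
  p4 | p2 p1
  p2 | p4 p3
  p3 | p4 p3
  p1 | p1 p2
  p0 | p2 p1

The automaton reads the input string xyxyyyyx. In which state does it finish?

start at p4
read 'x': p4 → p2
read 'y': p2 → p3
read 'x': p3 → p4
read 'y': p4 → p1
read 'y': p1 → p2
read 'y': p2 → p3
read 'y': p3 → p3
read 'x': p3 → p4

p4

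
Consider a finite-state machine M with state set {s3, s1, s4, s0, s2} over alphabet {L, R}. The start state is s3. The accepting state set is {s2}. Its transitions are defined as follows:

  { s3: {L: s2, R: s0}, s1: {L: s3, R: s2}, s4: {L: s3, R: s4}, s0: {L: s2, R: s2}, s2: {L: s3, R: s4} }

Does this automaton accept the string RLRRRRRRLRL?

start at s3
read 'R': s3 → s0
read 'L': s0 → s2
read 'R': s2 → s4
read 'R': s4 → s4
read 'R': s4 → s4
read 'R': s4 → s4
read 'R': s4 → s4
read 'R': s4 → s4
read 'L': s4 → s3
read 'R': s3 → s0
read 'L': s0 → s2
End state s2 is accepting.

Yes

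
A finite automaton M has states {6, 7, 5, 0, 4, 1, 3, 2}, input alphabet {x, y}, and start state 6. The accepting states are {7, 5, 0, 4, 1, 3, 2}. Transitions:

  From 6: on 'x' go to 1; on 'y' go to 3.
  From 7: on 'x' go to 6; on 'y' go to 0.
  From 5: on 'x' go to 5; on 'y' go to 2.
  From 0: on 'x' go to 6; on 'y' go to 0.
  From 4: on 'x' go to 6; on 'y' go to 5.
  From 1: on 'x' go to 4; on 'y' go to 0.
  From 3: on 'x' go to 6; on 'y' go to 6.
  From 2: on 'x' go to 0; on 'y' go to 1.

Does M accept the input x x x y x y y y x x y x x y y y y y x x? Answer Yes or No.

start at 6
read 'x': 6 → 1
read 'x': 1 → 4
read 'x': 4 → 6
read 'y': 6 → 3
read 'x': 3 → 6
read 'y': 6 → 3
read 'y': 3 → 6
read 'y': 6 → 3
read 'x': 3 → 6
read 'x': 6 → 1
read 'y': 1 → 0
read 'x': 0 → 6
read 'x': 6 → 1
read 'y': 1 → 0
read 'y': 0 → 0
read 'y': 0 → 0
read 'y': 0 → 0
read 'y': 0 → 0
read 'x': 0 → 6
read 'x': 6 → 1
End state 1 is accepting.

Yes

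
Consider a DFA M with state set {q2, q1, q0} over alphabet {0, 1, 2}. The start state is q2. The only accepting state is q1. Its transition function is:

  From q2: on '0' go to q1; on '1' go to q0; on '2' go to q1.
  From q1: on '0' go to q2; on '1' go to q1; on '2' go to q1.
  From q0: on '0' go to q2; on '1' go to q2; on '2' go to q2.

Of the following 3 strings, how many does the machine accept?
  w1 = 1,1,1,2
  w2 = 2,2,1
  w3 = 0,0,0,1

w1: Trace: q2 -1-> q0 -1-> q2 -1-> q0 -2-> q2  → end q2, rejected
w2: Trace: q2 -2-> q1 -2-> q1 -1-> q1  → end q1, accepted
w3: Trace: q2 -0-> q1 -0-> q2 -0-> q1 -1-> q1  → end q1, accepted

2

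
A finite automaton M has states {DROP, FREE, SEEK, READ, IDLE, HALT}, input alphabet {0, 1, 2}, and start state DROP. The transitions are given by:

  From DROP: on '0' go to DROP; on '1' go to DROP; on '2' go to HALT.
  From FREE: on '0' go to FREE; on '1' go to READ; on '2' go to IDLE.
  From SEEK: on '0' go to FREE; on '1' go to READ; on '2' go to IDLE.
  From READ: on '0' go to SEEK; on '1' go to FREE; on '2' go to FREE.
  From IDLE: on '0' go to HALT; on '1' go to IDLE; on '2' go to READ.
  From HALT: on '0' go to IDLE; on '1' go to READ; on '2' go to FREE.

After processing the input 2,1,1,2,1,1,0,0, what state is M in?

DROP → HALT → READ → FREE → IDLE → IDLE → IDLE → HALT → IDLE

IDLE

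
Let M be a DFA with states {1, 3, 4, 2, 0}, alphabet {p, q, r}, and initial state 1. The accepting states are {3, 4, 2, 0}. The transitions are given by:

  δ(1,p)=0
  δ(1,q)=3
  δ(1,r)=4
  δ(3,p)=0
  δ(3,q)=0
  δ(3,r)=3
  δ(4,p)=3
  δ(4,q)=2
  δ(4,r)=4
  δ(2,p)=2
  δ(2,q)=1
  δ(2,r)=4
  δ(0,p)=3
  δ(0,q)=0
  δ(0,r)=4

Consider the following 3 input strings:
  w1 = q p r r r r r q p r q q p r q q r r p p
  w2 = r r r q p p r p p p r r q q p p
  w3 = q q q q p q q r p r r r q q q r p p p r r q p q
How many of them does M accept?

w1:
  start at 1
  read 'q': 1 → 3
  read 'p': 3 → 0
  read 'r': 0 → 4
  read 'r': 4 → 4
  read 'r': 4 → 4
  read 'r': 4 → 4
  read 'r': 4 → 4
  read 'q': 4 → 2
  read 'p': 2 → 2
  read 'r': 2 → 4
  read 'q': 4 → 2
  read 'q': 2 → 1
  read 'p': 1 → 0
  read 'r': 0 → 4
  read 'q': 4 → 2
  read 'q': 2 → 1
  read 'r': 1 → 4
  read 'r': 4 → 4
  read 'p': 4 → 3
  read 'p': 3 → 0
  end 0, accepted
w2:
  start at 1
  read 'r': 1 → 4
  read 'r': 4 → 4
  read 'r': 4 → 4
  read 'q': 4 → 2
  read 'p': 2 → 2
  read 'p': 2 → 2
  read 'r': 2 → 4
  read 'p': 4 → 3
  read 'p': 3 → 0
  read 'p': 0 → 3
  read 'r': 3 → 3
  read 'r': 3 → 3
  read 'q': 3 → 0
  read 'q': 0 → 0
  read 'p': 0 → 3
  read 'p': 3 → 0
  end 0, accepted
w3:
  start at 1
  read 'q': 1 → 3
  read 'q': 3 → 0
  read 'q': 0 → 0
  read 'q': 0 → 0
  read 'p': 0 → 3
  read 'q': 3 → 0
  read 'q': 0 → 0
  read 'r': 0 → 4
  read 'p': 4 → 3
  read 'r': 3 → 3
  read 'r': 3 → 3
  read 'r': 3 → 3
  read 'q': 3 → 0
  read 'q': 0 → 0
  read 'q': 0 → 0
  read 'r': 0 → 4
  read 'p': 4 → 3
  read 'p': 3 → 0
  read 'p': 0 → 3
  read 'r': 3 → 3
  read 'r': 3 → 3
  read 'q': 3 → 0
  read 'p': 0 → 3
  read 'q': 3 → 0
  end 0, accepted

3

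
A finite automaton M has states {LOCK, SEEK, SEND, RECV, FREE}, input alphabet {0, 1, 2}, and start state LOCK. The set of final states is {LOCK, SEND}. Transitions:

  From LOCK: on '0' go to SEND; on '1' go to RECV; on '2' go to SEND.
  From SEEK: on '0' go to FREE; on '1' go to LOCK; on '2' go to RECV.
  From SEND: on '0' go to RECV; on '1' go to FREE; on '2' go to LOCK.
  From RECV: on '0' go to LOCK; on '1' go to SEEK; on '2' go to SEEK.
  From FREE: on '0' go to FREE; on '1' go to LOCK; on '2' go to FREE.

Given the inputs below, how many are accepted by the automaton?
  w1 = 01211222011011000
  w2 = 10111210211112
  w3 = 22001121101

w1: Trace: LOCK -0-> SEND -1-> FREE -2-> FREE -1-> LOCK -1-> RECV -2-> SEEK -2-> RECV -2-> SEEK -0-> FREE -1-> LOCK -1-> RECV -0-> LOCK -1-> RECV -1-> SEEK -0-> FREE -0-> FREE -0-> FREE  → end FREE, rejected
w2: Trace: LOCK -1-> RECV -0-> LOCK -1-> RECV -1-> SEEK -1-> LOCK -2-> SEND -1-> FREE -0-> FREE -2-> FREE -1-> LOCK -1-> RECV -1-> SEEK -1-> LOCK -2-> SEND  → end SEND, accepted
w3: Trace: LOCK -2-> SEND -2-> LOCK -0-> SEND -0-> RECV -1-> SEEK -1-> LOCK -2-> SEND -1-> FREE -1-> LOCK -0-> SEND -1-> FREE  → end FREE, rejected

1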